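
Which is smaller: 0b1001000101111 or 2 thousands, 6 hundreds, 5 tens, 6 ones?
Convert 0b1001000101111 (binary) → 4096 + 512 + 32 + 8 + 4 + 2 + 1 = 4655 (decimal)
Convert 2 thousands, 6 hundreds, 5 tens, 6 ones (place-value notation) → 2×1000 + 6×100 + 5×10 + 6 = 2656 (decimal)
Compare 4655 vs 2656: smaller = 2656
2656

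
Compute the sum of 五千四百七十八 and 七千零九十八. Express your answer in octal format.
Convert 五千四百七十八 (Chinese numeral) → 5×1000 + 4×100 + 7×10 + 8 = 5478 (decimal)
Convert 七千零九十八 (Chinese numeral) → 7×1000 + 9×10 + 8 = 7098 (decimal)
Compute 5478 + 7098 = 12576
Convert 12576 (decimal) → 12576 = 3×4096 + 4×64 + 4×8 → 0o30440 (octal)
0o30440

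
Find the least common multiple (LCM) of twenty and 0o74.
Convert twenty (English words) → 20 (decimal)
Convert 0o74 (octal) → 7×8 + 4 = 60 (decimal)
Compute lcm(20, 60) = 60
60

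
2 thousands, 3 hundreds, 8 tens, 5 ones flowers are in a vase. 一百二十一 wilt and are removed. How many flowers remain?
Convert 2 thousands, 3 hundreds, 8 tens, 5 ones (place-value notation) → 2×1000 + 3×100 + 8×10 + 5 = 2385 (decimal)
Convert 一百二十一 (Chinese numeral) → 1×100 + 2×10 + 1 = 121 (decimal)
Compute 2385 - 121 = 2264
2264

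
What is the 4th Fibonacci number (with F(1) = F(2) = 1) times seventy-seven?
Convert the 4th Fibonacci number (with F(1) = F(2) = 1) (Fibonacci index) → 1, 1, 2, 3 → 3 (decimal)
Convert seventy-seven (English words) → 77 (decimal)
Compute 3 × 77 = 231
231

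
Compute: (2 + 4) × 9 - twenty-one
Convert twenty-one (English words) → 21 (decimal)
Expression in decimal: (2 + 4) × 9 - 21
Parentheses first: 2 + 4 = 6
Multiply: 6 × 9 = 54
Subtract: 54 - 21 = 33
33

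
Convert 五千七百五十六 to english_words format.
Convert 五千七百五十六 (Chinese numeral) → 5×1000 + 7×100 + 5×10 + 6 = 5756 (decimal)
Convert 5756 (decimal) → 5756 = 5×1000 + 7×100 + 56 → five thousand seven hundred fifty-six (English words)
five thousand seven hundred fifty-six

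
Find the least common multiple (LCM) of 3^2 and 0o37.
Convert 3^2 (power) → 9 (decimal)
Convert 0o37 (octal) → 3×8 + 7 = 31 (decimal)
Compute lcm(9, 31) = 279
279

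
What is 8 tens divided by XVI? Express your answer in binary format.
Convert 8 tens (place-value notation) → 8×10 = 80 (decimal)
Convert XVI (Roman numeral) → 10 + 5 + 1 = 16 (decimal)
Compute 80 ÷ 16 = 5
Convert 5 (decimal) → 5 = 4 + 1 → 0b101 (binary)
0b101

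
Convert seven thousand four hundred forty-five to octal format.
Convert seven thousand four hundred forty-five (English words) → 7×1000 + 4×100 + 45 = 7445 (decimal)
Convert 7445 (decimal) → 7445 = 1×4096 + 6×512 + 4×64 + 2×8 + 5 → 0o16425 (octal)
0o16425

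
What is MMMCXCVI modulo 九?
Convert MMMCXCVI (Roman numeral) → 1000 + 1000 + 1000 + 100 + 90 + 5 + 1 = 3196 (decimal)
Convert 九 (Chinese numeral) → 9 (decimal)
Compute 3196 mod 9 = 1
1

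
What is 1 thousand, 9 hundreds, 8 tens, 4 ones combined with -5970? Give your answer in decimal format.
Convert 1 thousand, 9 hundreds, 8 tens, 4 ones (place-value notation) → 1×1000 + 9×100 + 8×10 + 4 = 1984 (decimal)
Compute 1984 + -5970 = -3986
-3986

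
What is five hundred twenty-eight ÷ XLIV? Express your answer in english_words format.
Convert five hundred twenty-eight (English words) → 5×100 + 28 = 528 (decimal)
Convert XLIV (Roman numeral) → 40 + 4 = 44 (decimal)
Compute 528 ÷ 44 = 12
Convert 12 (decimal) → twelve (English words)
twelve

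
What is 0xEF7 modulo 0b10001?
Convert 0xEF7 (hexadecimal) → 14×256 + 15×16 + 7 = 3831 (decimal)
Convert 0b10001 (binary) → 16 + 1 = 17 (decimal)
Compute 3831 mod 17 = 6
6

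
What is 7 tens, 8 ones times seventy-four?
Convert 7 tens, 8 ones (place-value notation) → 7×10 + 8 = 78 (decimal)
Convert seventy-four (English words) → 74 (decimal)
Compute 78 × 74 = 5772
5772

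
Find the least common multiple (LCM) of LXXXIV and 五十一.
Convert LXXXIV (Roman numeral) → 50 + 10 + 10 + 10 + 4 = 84 (decimal)
Convert 五十一 (Chinese numeral) → 5×10 + 1 = 51 (decimal)
Compute lcm(84, 51) = 1428
1428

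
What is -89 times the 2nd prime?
Convert the 2nd prime (prime index) → 3 (decimal)
Compute -89 × 3 = -267
-267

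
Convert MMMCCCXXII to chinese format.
Convert MMMCCCXXII (Roman numeral) → 1000 + 1000 + 1000 + 100 + 100 + 100 + 10 + 10 + 1 + 1 = 3322 (decimal)
Convert 3322 (decimal) → 3322 = 3×1000 + 3×100 + 2×10 + 2 → 三千三百二十二 (Chinese numeral)
三千三百二十二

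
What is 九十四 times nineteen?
Convert 九十四 (Chinese numeral) → 9×10 + 4 = 94 (decimal)
Convert nineteen (English words) → 19 (decimal)
Compute 94 × 19 = 1786
1786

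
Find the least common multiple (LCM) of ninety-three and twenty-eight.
Convert ninety-three (English words) → 93 (decimal)
Convert twenty-eight (English words) → 28 (decimal)
Compute lcm(93, 28) = 2604
2604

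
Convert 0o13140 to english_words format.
Convert 0o13140 (octal) → 1×4096 + 3×512 + 1×64 + 4×8 = 5728 (decimal)
Convert 5728 (decimal) → 5728 = 5×1000 + 7×100 + 28 → five thousand seven hundred twenty-eight (English words)
five thousand seven hundred twenty-eight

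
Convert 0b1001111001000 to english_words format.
Convert 0b1001111001000 (binary) → 4096 + 512 + 256 + 128 + 64 + 8 = 5064 (decimal)
Convert 5064 (decimal) → 5064 = 5×1000 + 64 → five thousand sixty-four (English words)
five thousand sixty-four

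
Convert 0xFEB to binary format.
Convert 0xFEB (hexadecimal) → 15×256 + 14×16 + 11 = 4075 (decimal)
Convert 4075 (decimal) → 4075 = 2048 + 1024 + 512 + 256 + 128 + 64 + 32 + 8 + 2 + 1 → 0b111111101011 (binary)
0b111111101011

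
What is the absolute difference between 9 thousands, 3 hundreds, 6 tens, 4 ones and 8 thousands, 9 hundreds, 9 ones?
Convert 9 thousands, 3 hundreds, 6 tens, 4 ones (place-value notation) → 9×1000 + 3×100 + 6×10 + 4 = 9364 (decimal)
Convert 8 thousands, 9 hundreds, 9 ones (place-value notation) → 8×1000 + 9×100 + 9 = 8909 (decimal)
Compute |9364 - 8909| = 455
455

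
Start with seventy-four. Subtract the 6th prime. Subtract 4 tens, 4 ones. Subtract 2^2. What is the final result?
Convert seventy-four (English words) → 74 (decimal)
Start: 74
Convert the 6th prime (prime index) → 13 (decimal)
74 - 13 = 61
Convert 4 tens, 4 ones (place-value notation) → 4×10 + 4 = 44 (decimal)
61 - 44 = 17
Convert 2^2 (power) → 4 (decimal)
17 - 4 = 13
13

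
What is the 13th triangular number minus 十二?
The 13th triangular number = 13×14/2 = 91
Convert 十二 (Chinese numeral) → 1×10 + 2 = 12 (decimal)
Compute 91 - 12 = 79
79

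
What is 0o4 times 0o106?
Convert 0o4 (octal) → 4 (decimal)
Convert 0o106 (octal) → 1×64 + 6 = 70 (decimal)
Compute 4 × 70 = 280
280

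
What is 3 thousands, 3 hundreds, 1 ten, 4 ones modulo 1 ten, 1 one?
Convert 3 thousands, 3 hundreds, 1 ten, 4 ones (place-value notation) → 3×1000 + 3×100 + 1×10 + 4 = 3314 (decimal)
Convert 1 ten, 1 one (place-value notation) → 1×10 + 1 = 11 (decimal)
Compute 3314 mod 11 = 3
3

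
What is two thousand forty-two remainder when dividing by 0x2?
Convert two thousand forty-two (English words) → 2×1000 + 42 = 2042 (decimal)
Convert 0x2 (hexadecimal) → 2 (decimal)
Compute 2042 mod 2 = 0
0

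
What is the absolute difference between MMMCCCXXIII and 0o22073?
Convert MMMCCCXXIII (Roman numeral) → 1000 + 1000 + 1000 + 100 + 100 + 100 + 10 + 10 + 1 + 1 + 1 = 3323 (decimal)
Convert 0o22073 (octal) → 2×4096 + 2×512 + 7×8 + 3 = 9275 (decimal)
Compute |3323 - 9275| = 5952
5952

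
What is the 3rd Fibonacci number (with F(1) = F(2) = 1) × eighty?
Convert the 3rd Fibonacci number (with F(1) = F(2) = 1) (Fibonacci index) → 1, 1, 2 → 2 (decimal)
Convert eighty (English words) → 80 (decimal)
Compute 2 × 80 = 160
160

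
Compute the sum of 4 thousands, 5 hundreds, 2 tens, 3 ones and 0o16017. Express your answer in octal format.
Convert 4 thousands, 5 hundreds, 2 tens, 3 ones (place-value notation) → 4×1000 + 5×100 + 2×10 + 3 = 4523 (decimal)
Convert 0o16017 (octal) → 1×4096 + 6×512 + 1×8 + 7 = 7183 (decimal)
Compute 4523 + 7183 = 11706
Convert 11706 (decimal) → 11706 = 2×4096 + 6×512 + 6×64 + 7×8 + 2 → 0o26672 (octal)
0o26672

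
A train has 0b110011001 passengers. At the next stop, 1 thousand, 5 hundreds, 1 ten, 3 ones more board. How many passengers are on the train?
Convert 0b110011001 (binary) → 256 + 128 + 16 + 8 + 1 = 409 (decimal)
Convert 1 thousand, 5 hundreds, 1 ten, 3 ones (place-value notation) → 1×1000 + 5×100 + 1×10 + 3 = 1513 (decimal)
Compute 409 + 1513 = 1922
1922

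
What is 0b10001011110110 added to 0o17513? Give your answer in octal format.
Convert 0b10001011110110 (binary) → 8192 + 512 + 128 + 64 + 32 + 16 + 4 + 2 = 8950 (decimal)
Convert 0o17513 (octal) → 1×4096 + 7×512 + 5×64 + 1×8 + 3 = 8011 (decimal)
Compute 8950 + 8011 = 16961
Convert 16961 (decimal) → 16961 = 4×4096 + 1×512 + 1×64 + 1 → 0o41101 (octal)
0o41101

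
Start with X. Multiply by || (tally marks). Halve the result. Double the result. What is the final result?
Convert X (Roman numeral) → 10 (decimal)
Start: 10
Convert || (tally marks) → 2 (decimal)
10 × 2 = 20
20 ÷ 2 = 10
10 × 2 = 20
20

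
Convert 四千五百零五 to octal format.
Convert 四千五百零五 (Chinese numeral) → 4×1000 + 5×100 + 5 = 4505 (decimal)
Convert 4505 (decimal) → 4505 = 1×4096 + 6×64 + 3×8 + 1 → 0o10631 (octal)
0o10631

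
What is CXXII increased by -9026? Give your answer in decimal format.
Convert CXXII (Roman numeral) → 100 + 10 + 10 + 1 + 1 = 122 (decimal)
Compute 122 + -9026 = -8904
-8904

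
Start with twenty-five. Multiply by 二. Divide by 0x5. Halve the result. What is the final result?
Convert twenty-five (English words) → 25 (decimal)
Start: 25
Convert 二 (Chinese numeral) → 2 (decimal)
25 × 2 = 50
Convert 0x5 (hexadecimal) → 5 (decimal)
50 ÷ 5 = 10
10 ÷ 2 = 5
5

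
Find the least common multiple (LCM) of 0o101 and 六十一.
Convert 0o101 (octal) → 1×64 + 1 = 65 (decimal)
Convert 六十一 (Chinese numeral) → 6×10 + 1 = 61 (decimal)
Compute lcm(65, 61) = 3965
3965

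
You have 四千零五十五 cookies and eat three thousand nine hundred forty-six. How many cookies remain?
Convert 四千零五十五 (Chinese numeral) → 4×1000 + 5×10 + 5 = 4055 (decimal)
Convert three thousand nine hundred forty-six (English words) → 3×1000 + 9×100 + 46 = 3946 (decimal)
Compute 4055 - 3946 = 109
109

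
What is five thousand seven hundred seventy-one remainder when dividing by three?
Convert five thousand seven hundred seventy-one (English words) → 5×1000 + 7×100 + 71 = 5771 (decimal)
Convert three (English words) → 3 (decimal)
Compute 5771 mod 3 = 2
2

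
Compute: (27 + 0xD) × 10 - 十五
Convert 0xD (hexadecimal) → 13 (decimal)
Convert 十五 (Chinese numeral) → 1×10 + 5 = 15 (decimal)
Expression in decimal: (27 + 13) × 10 - 15
Parentheses first: 27 + 13 = 40
Multiply: 40 × 10 = 400
Subtract: 400 - 15 = 385
385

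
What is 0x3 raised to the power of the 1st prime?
Convert 0x3 (hexadecimal) → 3 (decimal)
Convert the 1st prime (prime index) → 2 (decimal)
Compute 3 ^ 2 = 9
9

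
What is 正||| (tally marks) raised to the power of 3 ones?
Convert 正||| (tally marks) → 5 + 3 = 8 (decimal)
Convert 3 ones (place-value notation) → 3 (decimal)
Compute 8 ^ 3 = 512
512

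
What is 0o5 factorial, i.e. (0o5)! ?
Convert 0o5 (octal) → 5 (decimal)
Compute 5! = 120
120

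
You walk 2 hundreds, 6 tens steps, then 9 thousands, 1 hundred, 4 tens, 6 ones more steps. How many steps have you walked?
Convert 2 hundreds, 6 tens (place-value notation) → 2×100 + 6×10 = 260 (decimal)
Convert 9 thousands, 1 hundred, 4 tens, 6 ones (place-value notation) → 9×1000 + 1×100 + 4×10 + 6 = 9146 (decimal)
Compute 260 + 9146 = 9406
9406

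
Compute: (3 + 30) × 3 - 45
Parentheses first: 3 + 30 = 33
Multiply: 33 × 3 = 99
Subtract: 99 - 45 = 54
54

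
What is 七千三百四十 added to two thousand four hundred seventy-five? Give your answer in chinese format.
Convert 七千三百四十 (Chinese numeral) → 7×1000 + 3×100 + 4×10 = 7340 (decimal)
Convert two thousand four hundred seventy-five (English words) → 2×1000 + 4×100 + 75 = 2475 (decimal)
Compute 7340 + 2475 = 9815
Convert 9815 (decimal) → 9815 = 9×1000 + 8×100 + 1×10 + 5 → 九千八百一十五 (Chinese numeral)
九千八百一十五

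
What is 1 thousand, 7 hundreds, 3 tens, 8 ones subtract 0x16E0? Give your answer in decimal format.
Convert 1 thousand, 7 hundreds, 3 tens, 8 ones (place-value notation) → 1×1000 + 7×100 + 3×10 + 8 = 1738 (decimal)
Convert 0x16E0 (hexadecimal) → 1×4096 + 6×256 + 14×16 = 5856 (decimal)
Compute 1738 - 5856 = -4118
-4118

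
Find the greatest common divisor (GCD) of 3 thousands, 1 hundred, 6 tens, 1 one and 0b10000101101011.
Convert 3 thousands, 1 hundred, 6 tens, 1 one (place-value notation) → 3×1000 + 1×100 + 6×10 + 1 = 3161 (decimal)
Convert 0b10000101101011 (binary) → 8192 + 256 + 64 + 32 + 8 + 2 + 1 = 8555 (decimal)
Compute gcd(3161, 8555) = 29
29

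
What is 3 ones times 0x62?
Convert 3 ones (place-value notation) → 3 (decimal)
Convert 0x62 (hexadecimal) → 6×16 + 2 = 98 (decimal)
Compute 3 × 98 = 294
294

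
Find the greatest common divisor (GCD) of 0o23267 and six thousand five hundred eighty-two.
Convert 0o23267 (octal) → 2×4096 + 3×512 + 2×64 + 6×8 + 7 = 9911 (decimal)
Convert six thousand five hundred eighty-two (English words) → 6×1000 + 5×100 + 82 = 6582 (decimal)
Compute gcd(9911, 6582) = 1
1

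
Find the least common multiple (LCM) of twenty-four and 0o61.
Convert twenty-four (English words) → 24 (decimal)
Convert 0o61 (octal) → 6×8 + 1 = 49 (decimal)
Compute lcm(24, 49) = 1176
1176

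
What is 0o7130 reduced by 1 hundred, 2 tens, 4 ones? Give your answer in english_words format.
Convert 0o7130 (octal) → 7×512 + 1×64 + 3×8 = 3672 (decimal)
Convert 1 hundred, 2 tens, 4 ones (place-value notation) → 1×100 + 2×10 + 4 = 124 (decimal)
Compute 3672 - 124 = 3548
Convert 3548 (decimal) → 3548 = 3×1000 + 5×100 + 48 → three thousand five hundred forty-eight (English words)
three thousand five hundred forty-eight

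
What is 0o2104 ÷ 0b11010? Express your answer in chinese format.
Convert 0o2104 (octal) → 2×512 + 1×64 + 4 = 1092 (decimal)
Convert 0b11010 (binary) → 16 + 8 + 2 = 26 (decimal)
Compute 1092 ÷ 26 = 42
Convert 42 (decimal) → 42 = 4×10 + 2 → 四十二 (Chinese numeral)
四十二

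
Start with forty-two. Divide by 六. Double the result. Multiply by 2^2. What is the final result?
Convert forty-two (English words) → 42 (decimal)
Start: 42
Convert 六 (Chinese numeral) → 6 (decimal)
42 ÷ 6 = 7
7 × 2 = 14
Convert 2^2 (power) → 4 (decimal)
14 × 4 = 56
56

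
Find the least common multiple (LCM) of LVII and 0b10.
Convert LVII (Roman numeral) → 50 + 5 + 1 + 1 = 57 (decimal)
Convert 0b10 (binary) → 2 (decimal)
Compute lcm(57, 2) = 114
114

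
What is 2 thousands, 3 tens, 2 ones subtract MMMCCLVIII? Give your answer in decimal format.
Convert 2 thousands, 3 tens, 2 ones (place-value notation) → 2×1000 + 3×10 + 2 = 2032 (decimal)
Convert MMMCCLVIII (Roman numeral) → 1000 + 1000 + 1000 + 100 + 100 + 50 + 5 + 1 + 1 + 1 = 3258 (decimal)
Compute 2032 - 3258 = -1226
-1226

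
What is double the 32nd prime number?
The 32nd prime number = 131
Compute 131 × 2 = 262
262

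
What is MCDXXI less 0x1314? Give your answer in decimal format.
Convert MCDXXI (Roman numeral) → 1000 + 400 + 10 + 10 + 1 = 1421 (decimal)
Convert 0x1314 (hexadecimal) → 1×4096 + 3×256 + 1×16 + 4 = 4884 (decimal)
Compute 1421 - 4884 = -3463
-3463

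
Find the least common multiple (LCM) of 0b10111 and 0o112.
Convert 0b10111 (binary) → 16 + 4 + 2 + 1 = 23 (decimal)
Convert 0o112 (octal) → 1×64 + 1×8 + 2 = 74 (decimal)
Compute lcm(23, 74) = 1702
1702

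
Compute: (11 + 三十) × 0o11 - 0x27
Convert 三十 (Chinese numeral) → 3×10 = 30 (decimal)
Convert 0o11 (octal) → 1×8 + 1 = 9 (decimal)
Convert 0x27 (hexadecimal) → 2×16 + 7 = 39 (decimal)
Expression in decimal: (11 + 30) × 9 - 39
Parentheses first: 11 + 30 = 41
Multiply: 41 × 9 = 369
Subtract: 369 - 39 = 330
330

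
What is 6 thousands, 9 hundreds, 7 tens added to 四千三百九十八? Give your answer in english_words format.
Convert 6 thousands, 9 hundreds, 7 tens (place-value notation) → 6×1000 + 9×100 + 7×10 = 6970 (decimal)
Convert 四千三百九十八 (Chinese numeral) → 4×1000 + 3×100 + 9×10 + 8 = 4398 (decimal)
Compute 6970 + 4398 = 11368
Convert 11368 (decimal) → 11368 = 11×1000 + 3×100 + 68 → eleven thousand three hundred sixty-eight (English words)
eleven thousand three hundred sixty-eight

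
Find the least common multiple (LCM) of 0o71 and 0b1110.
Convert 0o71 (octal) → 7×8 + 1 = 57 (decimal)
Convert 0b1110 (binary) → 8 + 4 + 2 = 14 (decimal)
Compute lcm(57, 14) = 798
798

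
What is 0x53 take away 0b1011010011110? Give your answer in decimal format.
Convert 0x53 (hexadecimal) → 5×16 + 3 = 83 (decimal)
Convert 0b1011010011110 (binary) → 4096 + 1024 + 512 + 128 + 16 + 8 + 4 + 2 = 5790 (decimal)
Compute 83 - 5790 = -5707
-5707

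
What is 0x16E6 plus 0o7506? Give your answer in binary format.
Convert 0x16E6 (hexadecimal) → 1×4096 + 6×256 + 14×16 + 6 = 5862 (decimal)
Convert 0o7506 (octal) → 7×512 + 5×64 + 6 = 3910 (decimal)
Compute 5862 + 3910 = 9772
Convert 9772 (decimal) → 9772 = 8192 + 1024 + 512 + 32 + 8 + 4 → 0b10011000101100 (binary)
0b10011000101100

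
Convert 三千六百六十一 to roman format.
Convert 三千六百六十一 (Chinese numeral) → 3×1000 + 6×100 + 6×10 + 1 = 3661 (decimal)
Convert 3661 (decimal) → 3661 = 1000 + 1000 + 1000 + 500 + 100 + 50 + 10 + 1 → MMMDCLXI (Roman numeral)
MMMDCLXI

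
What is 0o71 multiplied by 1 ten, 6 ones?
Convert 0o71 (octal) → 7×8 + 1 = 57 (decimal)
Convert 1 ten, 6 ones (place-value notation) → 1×10 + 6 = 16 (decimal)
Compute 57 × 16 = 912
912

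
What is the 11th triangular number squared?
The 11th triangular number = 11×12/2 = 66
Compute 66² = 66 × 66 = 4356
4356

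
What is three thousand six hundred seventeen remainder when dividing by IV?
Convert three thousand six hundred seventeen (English words) → 3×1000 + 6×100 + 17 = 3617 (decimal)
Convert IV (Roman numeral) → 4 (decimal)
Compute 3617 mod 4 = 1
1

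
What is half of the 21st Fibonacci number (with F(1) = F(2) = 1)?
The 21st Fibonacci number (with F(1) = F(2) = 1) = 10946
Compute 10946 ÷ 2 = 5473
5473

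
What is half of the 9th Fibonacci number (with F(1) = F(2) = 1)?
The 9th Fibonacci number (with F(1) = F(2) = 1): 1, 1, 2, 3, 5, 8, 13, 21, 34 → 34
Compute 34 ÷ 2 = 17
17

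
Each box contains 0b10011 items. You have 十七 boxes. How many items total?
Convert 0b10011 (binary) → 16 + 2 + 1 = 19 (decimal)
Convert 十七 (Chinese numeral) → 1×10 + 7 = 17 (decimal)
Compute 19 × 17 = 323
323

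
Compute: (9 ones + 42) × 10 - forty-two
Convert 9 ones (place-value notation) → 9 (decimal)
Convert forty-two (English words) → 42 (decimal)
Expression in decimal: (9 + 42) × 10 - 42
Parentheses first: 9 + 42 = 51
Multiply: 51 × 10 = 510
Subtract: 510 - 42 = 468
468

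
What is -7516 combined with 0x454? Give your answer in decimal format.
Convert 0x454 (hexadecimal) → 4×256 + 5×16 + 4 = 1108 (decimal)
Compute -7516 + 1108 = -6408
-6408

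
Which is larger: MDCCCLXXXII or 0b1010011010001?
Convert MDCCCLXXXII (Roman numeral) → 1000 + 500 + 100 + 100 + 100 + 50 + 10 + 10 + 10 + 1 + 1 = 1882 (decimal)
Convert 0b1010011010001 (binary) → 4096 + 1024 + 128 + 64 + 16 + 1 = 5329 (decimal)
Compare 1882 vs 5329: larger = 5329
5329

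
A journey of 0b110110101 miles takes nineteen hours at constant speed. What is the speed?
Convert 0b110110101 (binary) → 256 + 128 + 32 + 16 + 4 + 1 = 437 (decimal)
Convert nineteen (English words) → 19 (decimal)
Compute 437 ÷ 19 = 23
23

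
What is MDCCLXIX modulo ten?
Convert MDCCLXIX (Roman numeral) → 1000 + 500 + 100 + 100 + 50 + 10 + 9 = 1769 (decimal)
Convert ten (English words) → 10 (decimal)
Compute 1769 mod 10 = 9
9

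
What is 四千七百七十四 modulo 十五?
Convert 四千七百七十四 (Chinese numeral) → 4×1000 + 7×100 + 7×10 + 4 = 4774 (decimal)
Convert 十五 (Chinese numeral) → 1×10 + 5 = 15 (decimal)
Compute 4774 mod 15 = 4
4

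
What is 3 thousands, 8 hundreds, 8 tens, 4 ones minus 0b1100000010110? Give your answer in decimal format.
Convert 3 thousands, 8 hundreds, 8 tens, 4 ones (place-value notation) → 3×1000 + 8×100 + 8×10 + 4 = 3884 (decimal)
Convert 0b1100000010110 (binary) → 4096 + 2048 + 16 + 4 + 2 = 6166 (decimal)
Compute 3884 - 6166 = -2282
-2282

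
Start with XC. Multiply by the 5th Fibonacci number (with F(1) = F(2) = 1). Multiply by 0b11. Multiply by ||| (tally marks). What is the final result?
Convert XC (Roman numeral) → 90 (decimal)
Start: 90
Convert the 5th Fibonacci number (with F(1) = F(2) = 1) (Fibonacci index) → 1, 1, 2, 3, 5 → 5 (decimal)
90 × 5 = 450
Convert 0b11 (binary) → 2 + 1 = 3 (decimal)
450 × 3 = 1350
Convert ||| (tally marks) → 3 (decimal)
1350 × 3 = 4050
4050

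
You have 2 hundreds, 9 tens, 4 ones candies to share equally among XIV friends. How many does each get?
Convert 2 hundreds, 9 tens, 4 ones (place-value notation) → 2×100 + 9×10 + 4 = 294 (decimal)
Convert XIV (Roman numeral) → 10 + 4 = 14 (decimal)
Compute 294 ÷ 14 = 21
21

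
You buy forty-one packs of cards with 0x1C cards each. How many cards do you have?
Convert 0x1C (hexadecimal) → 1×16 + 12 = 28 (decimal)
Convert forty-one (English words) → 41 (decimal)
Compute 28 × 41 = 1148
1148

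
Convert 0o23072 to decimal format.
Convert 0o23072 (octal) → 2×4096 + 3×512 + 7×8 + 2 = 9786 (decimal)
9786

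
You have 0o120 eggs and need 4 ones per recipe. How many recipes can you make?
Convert 0o120 (octal) → 1×64 + 2×8 = 80 (decimal)
Convert 4 ones (place-value notation) → 4 (decimal)
Compute 80 ÷ 4 = 20
20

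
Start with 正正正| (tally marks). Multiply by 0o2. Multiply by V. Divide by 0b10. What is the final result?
Convert 正正正| (tally marks) → 5 + 5 + 5 + 1 = 16 (decimal)
Start: 16
Convert 0o2 (octal) → 2 (decimal)
16 × 2 = 32
Convert V (Roman numeral) → 5 (decimal)
32 × 5 = 160
Convert 0b10 (binary) → 2 (decimal)
160 ÷ 2 = 80
80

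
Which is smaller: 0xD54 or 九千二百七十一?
Convert 0xD54 (hexadecimal) → 13×256 + 5×16 + 4 = 3412 (decimal)
Convert 九千二百七十一 (Chinese numeral) → 9×1000 + 2×100 + 7×10 + 1 = 9271 (decimal)
Compare 3412 vs 9271: smaller = 3412
3412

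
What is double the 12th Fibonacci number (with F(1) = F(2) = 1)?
The 12th Fibonacci number (with F(1) = F(2) = 1): 1, 1, 2, 3, 5, 8, 13, 21, 34, 55, 89, 144 → 144
Compute 144 × 2 = 288
288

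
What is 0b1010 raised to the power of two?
Convert 0b1010 (binary) → 8 + 2 = 10 (decimal)
Convert two (English words) → 2 (decimal)
Compute 10 ^ 2 = 100
100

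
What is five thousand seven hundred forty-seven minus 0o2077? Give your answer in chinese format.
Convert five thousand seven hundred forty-seven (English words) → 5×1000 + 7×100 + 47 = 5747 (decimal)
Convert 0o2077 (octal) → 2×512 + 7×8 + 7 = 1087 (decimal)
Compute 5747 - 1087 = 4660
Convert 4660 (decimal) → 4660 = 4×1000 + 6×100 + 6×10 → 四千六百六十 (Chinese numeral)
四千六百六十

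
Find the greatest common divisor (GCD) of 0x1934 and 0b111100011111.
Convert 0x1934 (hexadecimal) → 1×4096 + 9×256 + 3×16 + 4 = 6452 (decimal)
Convert 0b111100011111 (binary) → 2048 + 1024 + 512 + 256 + 16 + 8 + 4 + 2 + 1 = 3871 (decimal)
Compute gcd(6452, 3871) = 1
1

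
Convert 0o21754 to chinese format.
Convert 0o21754 (octal) → 2×4096 + 1×512 + 7×64 + 5×8 + 4 = 9196 (decimal)
Convert 9196 (decimal) → 9196 = 9×1000 + 1×100 + 9×10 + 6 → 九千一百九十六 (Chinese numeral)
九千一百九十六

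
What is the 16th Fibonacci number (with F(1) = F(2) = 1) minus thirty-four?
The 16th Fibonacci number (with F(1) = F(2) = 1) = 987
Convert thirty-four (English words) → 34 (decimal)
Compute 987 - 34 = 953
953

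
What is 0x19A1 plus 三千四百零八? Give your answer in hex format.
Convert 0x19A1 (hexadecimal) → 1×4096 + 9×256 + 10×16 + 1 = 6561 (decimal)
Convert 三千四百零八 (Chinese numeral) → 3×1000 + 4×100 + 8 = 3408 (decimal)
Compute 6561 + 3408 = 9969
Convert 9969 (decimal) → 9969 = 2×4096 + 6×256 + 15×16 + 1 → 0x26F1 (hexadecimal)
0x26F1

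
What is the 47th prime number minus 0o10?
The 47th prime number = 211
Convert 0o10 (octal) → 1×8 = 8 (decimal)
Compute 211 - 8 = 203
203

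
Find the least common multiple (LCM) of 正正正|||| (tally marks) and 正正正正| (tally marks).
Convert 正正正|||| (tally marks) → 5 + 5 + 5 + 4 = 19 (decimal)
Convert 正正正正| (tally marks) → 5 + 5 + 5 + 5 + 1 = 21 (decimal)
Compute lcm(19, 21) = 399
399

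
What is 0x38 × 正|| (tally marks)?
Convert 0x38 (hexadecimal) → 3×16 + 8 = 56 (decimal)
Convert 正|| (tally marks) → 5 + 2 = 7 (decimal)
Compute 56 × 7 = 392
392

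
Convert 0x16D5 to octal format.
Convert 0x16D5 (hexadecimal) → 1×4096 + 6×256 + 13×16 + 5 = 5845 (decimal)
Convert 5845 (decimal) → 5845 = 1×4096 + 3×512 + 3×64 + 2×8 + 5 → 0o13325 (octal)
0o13325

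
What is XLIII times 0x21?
Convert XLIII (Roman numeral) → 40 + 1 + 1 + 1 = 43 (decimal)
Convert 0x21 (hexadecimal) → 2×16 + 1 = 33 (decimal)
Compute 43 × 33 = 1419
1419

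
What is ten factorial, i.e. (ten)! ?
Convert ten (English words) → 10 (decimal)
Compute 10! = 3628800
3628800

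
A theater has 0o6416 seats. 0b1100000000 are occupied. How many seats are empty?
Convert 0o6416 (octal) → 6×512 + 4×64 + 1×8 + 6 = 3342 (decimal)
Convert 0b1100000000 (binary) → 512 + 256 = 768 (decimal)
Compute 3342 - 768 = 2574
2574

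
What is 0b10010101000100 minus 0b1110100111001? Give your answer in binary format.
Convert 0b10010101000100 (binary) → 8192 + 1024 + 256 + 64 + 4 = 9540 (decimal)
Convert 0b1110100111001 (binary) → 4096 + 2048 + 1024 + 256 + 32 + 16 + 8 + 1 = 7481 (decimal)
Compute 9540 - 7481 = 2059
Convert 2059 (decimal) → 2059 = 2048 + 8 + 2 + 1 → 0b100000001011 (binary)
0b100000001011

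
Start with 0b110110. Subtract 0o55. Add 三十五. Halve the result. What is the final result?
Convert 0b110110 (binary) → 32 + 16 + 4 + 2 = 54 (decimal)
Start: 54
Convert 0o55 (octal) → 5×8 + 5 = 45 (decimal)
54 - 45 = 9
Convert 三十五 (Chinese numeral) → 3×10 + 5 = 35 (decimal)
9 + 35 = 44
44 ÷ 2 = 22
22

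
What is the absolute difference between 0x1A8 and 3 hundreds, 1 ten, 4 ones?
Convert 0x1A8 (hexadecimal) → 1×256 + 10×16 + 8 = 424 (decimal)
Convert 3 hundreds, 1 ten, 4 ones (place-value notation) → 3×100 + 1×10 + 4 = 314 (decimal)
Compute |424 - 314| = 110
110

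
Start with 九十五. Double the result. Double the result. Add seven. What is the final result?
Convert 九十五 (Chinese numeral) → 9×10 + 5 = 95 (decimal)
Start: 95
95 × 2 = 190
190 × 2 = 380
Convert seven (English words) → 7 (decimal)
380 + 7 = 387
387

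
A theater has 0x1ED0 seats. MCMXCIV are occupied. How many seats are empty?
Convert 0x1ED0 (hexadecimal) → 1×4096 + 14×256 + 13×16 = 7888 (decimal)
Convert MCMXCIV (Roman numeral) → 1000 + 900 + 90 + 4 = 1994 (decimal)
Compute 7888 - 1994 = 5894
5894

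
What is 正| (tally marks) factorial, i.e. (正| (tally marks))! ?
Convert 正| (tally marks) → 5 + 1 = 6 (decimal)
Compute 6! = 720
720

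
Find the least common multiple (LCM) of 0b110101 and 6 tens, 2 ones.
Convert 0b110101 (binary) → 32 + 16 + 4 + 1 = 53 (decimal)
Convert 6 tens, 2 ones (place-value notation) → 6×10 + 2 = 62 (decimal)
Compute lcm(53, 62) = 3286
3286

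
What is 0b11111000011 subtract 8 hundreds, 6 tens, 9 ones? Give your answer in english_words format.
Convert 0b11111000011 (binary) → 1024 + 512 + 256 + 128 + 64 + 2 + 1 = 1987 (decimal)
Convert 8 hundreds, 6 tens, 9 ones (place-value notation) → 8×100 + 6×10 + 9 = 869 (decimal)
Compute 1987 - 869 = 1118
Convert 1118 (decimal) → 1118 = 1×1000 + 1×100 + 18 → one thousand one hundred eighteen (English words)
one thousand one hundred eighteen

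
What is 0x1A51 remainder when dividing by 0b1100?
Convert 0x1A51 (hexadecimal) → 1×4096 + 10×256 + 5×16 + 1 = 6737 (decimal)
Convert 0b1100 (binary) → 8 + 4 = 12 (decimal)
Compute 6737 mod 12 = 5
5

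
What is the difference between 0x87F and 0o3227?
Convert 0x87F (hexadecimal) → 8×256 + 7×16 + 15 = 2175 (decimal)
Convert 0o3227 (octal) → 3×512 + 2×64 + 2×8 + 7 = 1687 (decimal)
Difference: |2175 - 1687| = 488
488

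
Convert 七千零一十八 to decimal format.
Convert 七千零一十八 (Chinese numeral) → 7×1000 + 1×10 + 8 = 7018 (decimal)
7018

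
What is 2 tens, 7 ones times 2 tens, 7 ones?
Convert 2 tens, 7 ones (place-value notation) → 2×10 + 7 = 27 (decimal)
Convert 2 tens, 7 ones (place-value notation) → 2×10 + 7 = 27 (decimal)
Compute 27 × 27 = 729
729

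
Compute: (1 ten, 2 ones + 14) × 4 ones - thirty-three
Convert 1 ten, 2 ones (place-value notation) → 1×10 + 2 = 12 (decimal)
Convert 4 ones (place-value notation) → 4 (decimal)
Convert thirty-three (English words) → 33 (decimal)
Expression in decimal: (12 + 14) × 4 - 33
Parentheses first: 12 + 14 = 26
Multiply: 26 × 4 = 104
Subtract: 104 - 33 = 71
71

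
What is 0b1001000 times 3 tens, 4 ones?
Convert 0b1001000 (binary) → 64 + 8 = 72 (decimal)
Convert 3 tens, 4 ones (place-value notation) → 3×10 + 4 = 34 (decimal)
Compute 72 × 34 = 2448
2448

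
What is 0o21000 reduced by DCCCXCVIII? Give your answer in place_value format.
Convert 0o21000 (octal) → 2×4096 + 1×512 = 8704 (decimal)
Convert DCCCXCVIII (Roman numeral) → 500 + 100 + 100 + 100 + 90 + 5 + 1 + 1 + 1 = 898 (decimal)
Compute 8704 - 898 = 7806
Convert 7806 (decimal) → 7806 = 7×1000 + 8×100 + 6 → 7 thousands, 8 hundreds, 6 ones (place-value notation)
7 thousands, 8 hundreds, 6 ones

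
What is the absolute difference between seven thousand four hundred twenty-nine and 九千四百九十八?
Convert seven thousand four hundred twenty-nine (English words) → 7×1000 + 4×100 + 29 = 7429 (decimal)
Convert 九千四百九十八 (Chinese numeral) → 9×1000 + 4×100 + 9×10 + 8 = 9498 (decimal)
Compute |7429 - 9498| = 2069
2069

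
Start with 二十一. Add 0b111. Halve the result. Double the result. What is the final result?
Convert 二十一 (Chinese numeral) → 2×10 + 1 = 21 (decimal)
Start: 21
Convert 0b111 (binary) → 4 + 2 + 1 = 7 (decimal)
21 + 7 = 28
28 ÷ 2 = 14
14 × 2 = 28
28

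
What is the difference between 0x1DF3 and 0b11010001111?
Convert 0x1DF3 (hexadecimal) → 1×4096 + 13×256 + 15×16 + 3 = 7667 (decimal)
Convert 0b11010001111 (binary) → 1024 + 512 + 128 + 8 + 4 + 2 + 1 = 1679 (decimal)
Difference: |7667 - 1679| = 5988
5988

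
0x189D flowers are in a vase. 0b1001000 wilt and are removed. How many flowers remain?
Convert 0x189D (hexadecimal) → 1×4096 + 8×256 + 9×16 + 13 = 6301 (decimal)
Convert 0b1001000 (binary) → 64 + 8 = 72 (decimal)
Compute 6301 - 72 = 6229
6229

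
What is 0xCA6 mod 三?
Convert 0xCA6 (hexadecimal) → 12×256 + 10×16 + 6 = 3238 (decimal)
Convert 三 (Chinese numeral) → 3 (decimal)
Compute 3238 mod 3 = 1
1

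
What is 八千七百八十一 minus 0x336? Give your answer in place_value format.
Convert 八千七百八十一 (Chinese numeral) → 8×1000 + 7×100 + 8×10 + 1 = 8781 (decimal)
Convert 0x336 (hexadecimal) → 3×256 + 3×16 + 6 = 822 (decimal)
Compute 8781 - 822 = 7959
Convert 7959 (decimal) → 7959 = 7×1000 + 9×100 + 5×10 + 9 → 7 thousands, 9 hundreds, 5 tens, 9 ones (place-value notation)
7 thousands, 9 hundreds, 5 tens, 9 ones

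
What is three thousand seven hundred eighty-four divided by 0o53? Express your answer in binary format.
Convert three thousand seven hundred eighty-four (English words) → 3×1000 + 7×100 + 84 = 3784 (decimal)
Convert 0o53 (octal) → 5×8 + 3 = 43 (decimal)
Compute 3784 ÷ 43 = 88
Convert 88 (decimal) → 88 = 64 + 16 + 8 → 0b1011000 (binary)
0b1011000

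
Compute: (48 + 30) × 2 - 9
Parentheses first: 48 + 30 = 78
Multiply: 78 × 2 = 156
Subtract: 156 - 9 = 147
147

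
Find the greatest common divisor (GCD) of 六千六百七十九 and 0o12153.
Convert 六千六百七十九 (Chinese numeral) → 6×1000 + 6×100 + 7×10 + 9 = 6679 (decimal)
Convert 0o12153 (octal) → 1×4096 + 2×512 + 1×64 + 5×8 + 3 = 5227 (decimal)
Compute gcd(6679, 5227) = 1
1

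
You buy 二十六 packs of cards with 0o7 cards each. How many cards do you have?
Convert 0o7 (octal) → 7 (decimal)
Convert 二十六 (Chinese numeral) → 2×10 + 6 = 26 (decimal)
Compute 7 × 26 = 182
182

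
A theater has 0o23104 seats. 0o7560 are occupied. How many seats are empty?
Convert 0o23104 (octal) → 2×4096 + 3×512 + 1×64 + 4 = 9796 (decimal)
Convert 0o7560 (octal) → 7×512 + 5×64 + 6×8 = 3952 (decimal)
Compute 9796 - 3952 = 5844
5844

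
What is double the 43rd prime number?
The 43rd prime number = 191
Compute 191 × 2 = 382
382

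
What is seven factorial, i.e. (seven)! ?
Convert seven (English words) → 7 (decimal)
Compute 7! = 5040
5040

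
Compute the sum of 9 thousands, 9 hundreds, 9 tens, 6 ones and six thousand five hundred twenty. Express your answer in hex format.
Convert 9 thousands, 9 hundreds, 9 tens, 6 ones (place-value notation) → 9×1000 + 9×100 + 9×10 + 6 = 9996 (decimal)
Convert six thousand five hundred twenty (English words) → 6×1000 + 5×100 + 20 = 6520 (decimal)
Compute 9996 + 6520 = 16516
Convert 16516 (decimal) → 16516 = 4×4096 + 8×16 + 4 → 0x4084 (hexadecimal)
0x4084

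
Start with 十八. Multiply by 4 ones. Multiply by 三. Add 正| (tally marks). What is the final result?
Convert 十八 (Chinese numeral) → 1×10 + 8 = 18 (decimal)
Start: 18
Convert 4 ones (place-value notation) → 4 (decimal)
18 × 4 = 72
Convert 三 (Chinese numeral) → 3 (decimal)
72 × 3 = 216
Convert 正| (tally marks) → 5 + 1 = 6 (decimal)
216 + 6 = 222
222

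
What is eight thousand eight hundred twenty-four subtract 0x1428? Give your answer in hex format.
Convert eight thousand eight hundred twenty-four (English words) → 8×1000 + 8×100 + 24 = 8824 (decimal)
Convert 0x1428 (hexadecimal) → 1×4096 + 4×256 + 2×16 + 8 = 5160 (decimal)
Compute 8824 - 5160 = 3664
Convert 3664 (decimal) → 3664 = 14×256 + 5×16 → 0xE50 (hexadecimal)
0xE50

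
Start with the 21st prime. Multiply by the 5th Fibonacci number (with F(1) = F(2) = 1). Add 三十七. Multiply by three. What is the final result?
Convert the 21st prime (prime index) → 73 (decimal)
Start: 73
Convert the 5th Fibonacci number (with F(1) = F(2) = 1) (Fibonacci index) → 1, 1, 2, 3, 5 → 5 (decimal)
73 × 5 = 365
Convert 三十七 (Chinese numeral) → 3×10 + 7 = 37 (decimal)
365 + 37 = 402
Convert three (English words) → 3 (decimal)
402 × 3 = 1206
1206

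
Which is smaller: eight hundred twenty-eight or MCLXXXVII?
Convert eight hundred twenty-eight (English words) → 8×100 + 28 = 828 (decimal)
Convert MCLXXXVII (Roman numeral) → 1000 + 100 + 50 + 10 + 10 + 10 + 5 + 1 + 1 = 1187 (decimal)
Compare 828 vs 1187: smaller = 828
828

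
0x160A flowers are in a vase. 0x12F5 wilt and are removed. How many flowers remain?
Convert 0x160A (hexadecimal) → 1×4096 + 6×256 + 10 = 5642 (decimal)
Convert 0x12F5 (hexadecimal) → 1×4096 + 2×256 + 15×16 + 5 = 4853 (decimal)
Compute 5642 - 4853 = 789
789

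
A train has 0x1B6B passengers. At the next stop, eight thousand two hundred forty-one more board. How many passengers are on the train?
Convert 0x1B6B (hexadecimal) → 1×4096 + 11×256 + 6×16 + 11 = 7019 (decimal)
Convert eight thousand two hundred forty-one (English words) → 8×1000 + 2×100 + 41 = 8241 (decimal)
Compute 7019 + 8241 = 15260
15260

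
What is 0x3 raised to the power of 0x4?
Convert 0x3 (hexadecimal) → 3 (decimal)
Convert 0x4 (hexadecimal) → 4 (decimal)
Compute 3 ^ 4 = 81
81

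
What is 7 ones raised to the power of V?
Convert 7 ones (place-value notation) → 7 (decimal)
Convert V (Roman numeral) → 5 (decimal)
Compute 7 ^ 5 = 16807
16807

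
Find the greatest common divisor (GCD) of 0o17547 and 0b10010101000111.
Convert 0o17547 (octal) → 1×4096 + 7×512 + 5×64 + 4×8 + 7 = 8039 (decimal)
Convert 0b10010101000111 (binary) → 8192 + 1024 + 256 + 64 + 4 + 2 + 1 = 9543 (decimal)
Compute gcd(8039, 9543) = 1
1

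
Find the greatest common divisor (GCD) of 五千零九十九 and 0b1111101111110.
Convert 五千零九十九 (Chinese numeral) → 5×1000 + 9×10 + 9 = 5099 (decimal)
Convert 0b1111101111110 (binary) → 4096 + 2048 + 1024 + 512 + 256 + 64 + 32 + 16 + 8 + 4 + 2 = 8062 (decimal)
Compute gcd(5099, 8062) = 1
1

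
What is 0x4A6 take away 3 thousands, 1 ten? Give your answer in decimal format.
Convert 0x4A6 (hexadecimal) → 4×256 + 10×16 + 6 = 1190 (decimal)
Convert 3 thousands, 1 ten (place-value notation) → 3×1000 + 1×10 = 3010 (decimal)
Compute 1190 - 3010 = -1820
-1820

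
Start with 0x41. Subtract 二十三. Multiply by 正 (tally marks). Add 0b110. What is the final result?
Convert 0x41 (hexadecimal) → 4×16 + 1 = 65 (decimal)
Start: 65
Convert 二十三 (Chinese numeral) → 2×10 + 3 = 23 (decimal)
65 - 23 = 42
Convert 正 (tally marks) → 5 (decimal)
42 × 5 = 210
Convert 0b110 (binary) → 4 + 2 = 6 (decimal)
210 + 6 = 216
216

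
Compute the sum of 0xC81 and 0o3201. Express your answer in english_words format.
Convert 0xC81 (hexadecimal) → 12×256 + 8×16 + 1 = 3201 (decimal)
Convert 0o3201 (octal) → 3×512 + 2×64 + 1 = 1665 (decimal)
Compute 3201 + 1665 = 4866
Convert 4866 (decimal) → 4866 = 4×1000 + 8×100 + 66 → four thousand eight hundred sixty-six (English words)
four thousand eight hundred sixty-six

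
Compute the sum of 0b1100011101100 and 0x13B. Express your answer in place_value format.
Convert 0b1100011101100 (binary) → 4096 + 2048 + 128 + 64 + 32 + 8 + 4 = 6380 (decimal)
Convert 0x13B (hexadecimal) → 1×256 + 3×16 + 11 = 315 (decimal)
Compute 6380 + 315 = 6695
Convert 6695 (decimal) → 6695 = 6×1000 + 6×100 + 9×10 + 5 → 6 thousands, 6 hundreds, 9 tens, 5 ones (place-value notation)
6 thousands, 6 hundreds, 9 tens, 5 ones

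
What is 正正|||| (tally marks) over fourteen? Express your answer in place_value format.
Convert 正正|||| (tally marks) → 5 + 5 + 4 = 14 (decimal)
Convert fourteen (English words) → 14 (decimal)
Compute 14 ÷ 14 = 1
Convert 1 (decimal) → 1 one (place-value notation)
1 one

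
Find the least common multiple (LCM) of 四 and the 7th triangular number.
Convert 四 (Chinese numeral) → 4 (decimal)
Convert the 7th triangular number (triangular index) → 7×8/2 = 28 (decimal)
Compute lcm(4, 28) = 28
28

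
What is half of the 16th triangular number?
The 16th triangular number = 16×17/2 = 136
Compute 136 ÷ 2 = 68
68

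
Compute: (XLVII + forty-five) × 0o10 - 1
Convert XLVII (Roman numeral) → 40 + 5 + 1 + 1 = 47 (decimal)
Convert forty-five (English words) → 45 (decimal)
Convert 0o10 (octal) → 1×8 = 8 (decimal)
Expression in decimal: (47 + 45) × 8 - 1
Parentheses first: 47 + 45 = 92
Multiply: 92 × 8 = 736
Subtract: 736 - 1 = 735
735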